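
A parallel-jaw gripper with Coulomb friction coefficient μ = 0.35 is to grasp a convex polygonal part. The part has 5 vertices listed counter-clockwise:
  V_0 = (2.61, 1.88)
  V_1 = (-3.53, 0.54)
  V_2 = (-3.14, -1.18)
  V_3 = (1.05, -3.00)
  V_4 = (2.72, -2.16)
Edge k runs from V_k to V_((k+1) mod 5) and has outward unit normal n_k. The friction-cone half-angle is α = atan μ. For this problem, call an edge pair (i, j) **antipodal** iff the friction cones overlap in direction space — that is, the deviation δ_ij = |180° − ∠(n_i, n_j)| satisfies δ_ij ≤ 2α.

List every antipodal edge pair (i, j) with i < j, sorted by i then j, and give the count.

α = atan 0.35 = 19.29°;  2α = 38.58°
n_0 = (-0.2132, +0.9770)
n_1 = (-0.9752, -0.2211)
n_2 = (-0.3984, -0.9172)
n_3 = (+0.4494, -0.8934)
n_4 = (+0.9996, +0.0272)
  (0,1): δ = 89.54°  ·
  (0,2): δ = 35.79°  ✓
  (0,3): δ = 14.39°  ✓
  (0,4): δ = 79.25°  ·
  (1,2): δ = 126.25°  ·
  (1,3): δ = 76.07°  ·
  (1,4): δ = 11.22°  ✓
  (2,3): δ = 129.82°  ·
  (2,4): δ = 64.96°  ·
  (3,4): δ = 115.14°  ·
antipodal pairs: 3

count = 3; pairs: (0,2), (0,3), (1,4)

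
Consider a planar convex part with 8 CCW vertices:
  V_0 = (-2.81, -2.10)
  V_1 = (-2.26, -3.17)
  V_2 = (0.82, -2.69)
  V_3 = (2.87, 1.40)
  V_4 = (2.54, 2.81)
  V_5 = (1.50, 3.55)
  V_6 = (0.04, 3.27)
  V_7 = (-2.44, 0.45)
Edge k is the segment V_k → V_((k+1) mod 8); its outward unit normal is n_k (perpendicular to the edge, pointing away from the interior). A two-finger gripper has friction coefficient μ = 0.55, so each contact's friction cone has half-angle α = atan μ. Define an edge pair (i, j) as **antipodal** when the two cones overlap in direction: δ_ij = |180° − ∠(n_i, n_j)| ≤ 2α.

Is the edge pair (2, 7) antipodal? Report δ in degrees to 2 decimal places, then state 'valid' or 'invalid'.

δ = 18.37°, valid

α = atan 0.55 = 28.81°;  2α = 57.62°
edge 2: e_2 = (+2.05, +4.09);  n_2 = (+0.8940, -0.4481)
edge 7: e_7 = (-0.37, -2.55);  n_7 = (-0.9896, +0.1436)
∠(n_2, n_7) = 161.63°
δ = |180° − 161.63°| = 18.37°
18.37° ≤ 2α = 57.62°  →  valid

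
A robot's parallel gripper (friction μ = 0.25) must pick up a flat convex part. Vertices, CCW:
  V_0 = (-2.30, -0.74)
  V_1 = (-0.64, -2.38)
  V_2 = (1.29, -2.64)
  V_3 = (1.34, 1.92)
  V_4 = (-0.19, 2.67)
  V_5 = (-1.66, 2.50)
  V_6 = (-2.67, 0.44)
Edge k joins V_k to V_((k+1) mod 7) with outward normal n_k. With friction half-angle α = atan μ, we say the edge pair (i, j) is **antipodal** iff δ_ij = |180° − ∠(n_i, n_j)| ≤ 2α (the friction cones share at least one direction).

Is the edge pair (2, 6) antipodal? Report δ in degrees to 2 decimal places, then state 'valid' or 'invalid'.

δ = 18.04°, valid

α = atan 0.25 = 14.04°;  2α = 28.07°
edge 2: e_2 = (+0.05, +4.56);  n_2 = (+0.9999, -0.0110)
edge 6: e_6 = (+0.37, -1.18);  n_6 = (-0.9542, -0.2992)
∠(n_2, n_6) = 161.96°
δ = |180° − 161.96°| = 18.04°
18.04° ≤ 2α = 28.07°  →  valid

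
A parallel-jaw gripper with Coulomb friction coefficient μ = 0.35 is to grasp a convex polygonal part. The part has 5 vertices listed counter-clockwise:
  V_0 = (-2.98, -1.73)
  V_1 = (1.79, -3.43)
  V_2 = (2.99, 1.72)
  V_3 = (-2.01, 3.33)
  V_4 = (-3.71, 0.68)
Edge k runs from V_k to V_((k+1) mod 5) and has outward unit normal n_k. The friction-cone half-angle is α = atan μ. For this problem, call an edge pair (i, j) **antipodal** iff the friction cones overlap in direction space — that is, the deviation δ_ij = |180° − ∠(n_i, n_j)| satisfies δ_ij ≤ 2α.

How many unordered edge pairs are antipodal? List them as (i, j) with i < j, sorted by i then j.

α = atan 0.35 = 19.29°;  2α = 38.58°
n_0 = (-0.3357, -0.9420)
n_1 = (+0.9739, -0.2269)
n_2 = (+0.3065, +0.9519)
n_3 = (-0.8417, +0.5400)
n_4 = (-0.9571, -0.2899)
  (0,1): δ = 83.50°  ·
  (0,2): δ = 1.77°  ✓
  (0,3): δ = 76.94°  ·
  (0,4): δ = 126.47°  ·
  (1,2): δ = 94.73°  ·
  (1,3): δ = 19.56°  ✓
  (1,4): δ = 29.97°  ✓
  (2,3): δ = 104.83°  ·
  (2,4): δ = 55.30°  ·
  (3,4): δ = 130.47°  ·
antipodal pairs: 3

count = 3; pairs: (0,2), (1,3), (1,4)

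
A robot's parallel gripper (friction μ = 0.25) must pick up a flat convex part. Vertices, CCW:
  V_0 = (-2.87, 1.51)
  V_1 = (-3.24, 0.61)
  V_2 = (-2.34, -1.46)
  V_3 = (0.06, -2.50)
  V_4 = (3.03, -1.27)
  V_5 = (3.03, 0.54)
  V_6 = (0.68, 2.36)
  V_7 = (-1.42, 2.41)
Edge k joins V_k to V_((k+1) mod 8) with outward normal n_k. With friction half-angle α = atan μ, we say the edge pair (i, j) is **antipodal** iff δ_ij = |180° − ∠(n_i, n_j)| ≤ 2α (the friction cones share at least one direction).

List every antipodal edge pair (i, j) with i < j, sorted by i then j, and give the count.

count = 6; pairs: (0,4), (1,4), (2,5), (2,6), (3,6), (3,7)

α = atan 0.25 = 14.04°;  2α = 28.07°
n_0 = (-0.9249, +0.3802)
n_1 = (-0.9171, -0.3987)
n_2 = (-0.3976, -0.9176)
n_3 = (+0.3826, -0.9239)
n_4 = (+1.0000, -0.0000)
n_5 = (+0.6123, +0.7906)
n_6 = (+0.0238, +0.9997)
n_7 = (-0.5274, +0.8496)
  (0,1): δ = 134.15°  ·
  (0,2): δ = 91.08°  ·
  (0,3): δ = 45.16°  ·
  (0,4): δ = 22.35°  ✓
  (0,5): δ = 74.59°  ·
  (0,6): δ = 110.98°  ·
  (0,7): δ = 144.18°  ·
  (1,2): δ = 136.93°  ·
  (1,3): δ = 91.00°  ·
  (1,4): δ = 23.50°  ✓
  (1,5): δ = 28.74°  ·
  (1,6): δ = 65.14°  ·
  (1,7): δ = 98.33°  ·
  (2,3): δ = 134.07°  ·
  (2,4): δ = 66.57°  ·
  (2,5): δ = 14.33°  ✓
  (2,6): δ = 22.06°  ✓
  (2,7): δ = 55.26°  ·
  (3,4): δ = 112.50°  ·
  (3,5): δ = 60.25°  ·
  (3,6): δ = 23.86°  ✓
  (3,7): δ = 9.33°  ✓
  (4,5): δ = 127.76°  ·
  (4,6): δ = 91.36°  ·
  (4,7): δ = 58.17°  ·
  (5,6): δ = 143.61°  ·
  (5,7): δ = 110.42°  ·
  (6,7): δ = 146.81°  ·
antipodal pairs: 6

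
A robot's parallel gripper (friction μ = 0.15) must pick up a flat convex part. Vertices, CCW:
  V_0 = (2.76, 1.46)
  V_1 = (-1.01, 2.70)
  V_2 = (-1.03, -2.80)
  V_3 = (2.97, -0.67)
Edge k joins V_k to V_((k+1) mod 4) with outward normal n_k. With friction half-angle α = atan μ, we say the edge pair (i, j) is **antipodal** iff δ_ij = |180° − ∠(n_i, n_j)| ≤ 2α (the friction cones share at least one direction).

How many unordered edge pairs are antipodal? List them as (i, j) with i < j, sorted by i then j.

count = 1; pairs: (1,3)

α = atan 0.15 = 8.53°;  2α = 17.06°
n_0 = (+0.3124, +0.9499)
n_1 = (-1.0000, +0.0036)
n_2 = (+0.4700, -0.8827)
n_3 = (+0.9952, +0.0981)
  (0,1): δ = 72.00°  ·
  (0,2): δ = 46.24°  ·
  (0,3): δ = 113.84°  ·
  (1,2): δ = 61.76°  ·
  (1,3): δ = 5.84°  ✓
  (2,3): δ = 112.40°  ·
antipodal pairs: 1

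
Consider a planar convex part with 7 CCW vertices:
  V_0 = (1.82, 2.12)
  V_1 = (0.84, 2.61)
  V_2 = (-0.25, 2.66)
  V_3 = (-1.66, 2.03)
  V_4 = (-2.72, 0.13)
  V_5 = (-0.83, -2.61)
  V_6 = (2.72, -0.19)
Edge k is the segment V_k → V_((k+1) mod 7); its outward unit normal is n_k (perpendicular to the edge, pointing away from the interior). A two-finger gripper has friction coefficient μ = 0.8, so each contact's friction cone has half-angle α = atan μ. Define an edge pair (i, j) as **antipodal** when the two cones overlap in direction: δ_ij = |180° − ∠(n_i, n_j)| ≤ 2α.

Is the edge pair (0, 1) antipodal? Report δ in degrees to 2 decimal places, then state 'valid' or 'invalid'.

α = atan 0.8 = 38.66°;  2α = 77.32°
edge 0: e_0 = (-0.98, +0.49);  n_0 = (+0.4472, +0.8944)
edge 1: e_1 = (-1.09, +0.05);  n_1 = (+0.0458, +0.9989)
∠(n_0, n_1) = 23.94°
δ = |180° − 23.94°| = 156.06°
156.06° > 2α = 77.32°  →  invalid

δ = 156.06°, invalid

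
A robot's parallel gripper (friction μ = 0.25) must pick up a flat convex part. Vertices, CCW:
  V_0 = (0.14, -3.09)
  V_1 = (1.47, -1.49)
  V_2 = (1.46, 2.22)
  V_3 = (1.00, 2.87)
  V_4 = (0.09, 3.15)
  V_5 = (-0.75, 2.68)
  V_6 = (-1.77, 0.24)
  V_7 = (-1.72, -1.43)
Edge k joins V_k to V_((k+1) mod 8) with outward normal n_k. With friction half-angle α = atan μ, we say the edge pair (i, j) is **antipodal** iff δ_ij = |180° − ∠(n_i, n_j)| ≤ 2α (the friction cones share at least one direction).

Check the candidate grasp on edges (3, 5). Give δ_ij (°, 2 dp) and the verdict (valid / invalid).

δ = 95.58°, invalid

α = atan 0.25 = 14.04°;  2α = 28.07°
edge 3: e_3 = (-0.91, +0.28);  n_3 = (+0.2941, +0.9558)
edge 5: e_5 = (-1.02, -2.44);  n_5 = (-0.9226, +0.3857)
∠(n_3, n_5) = 84.42°
δ = |180° − 84.42°| = 95.58°
95.58° > 2α = 28.07°  →  invalid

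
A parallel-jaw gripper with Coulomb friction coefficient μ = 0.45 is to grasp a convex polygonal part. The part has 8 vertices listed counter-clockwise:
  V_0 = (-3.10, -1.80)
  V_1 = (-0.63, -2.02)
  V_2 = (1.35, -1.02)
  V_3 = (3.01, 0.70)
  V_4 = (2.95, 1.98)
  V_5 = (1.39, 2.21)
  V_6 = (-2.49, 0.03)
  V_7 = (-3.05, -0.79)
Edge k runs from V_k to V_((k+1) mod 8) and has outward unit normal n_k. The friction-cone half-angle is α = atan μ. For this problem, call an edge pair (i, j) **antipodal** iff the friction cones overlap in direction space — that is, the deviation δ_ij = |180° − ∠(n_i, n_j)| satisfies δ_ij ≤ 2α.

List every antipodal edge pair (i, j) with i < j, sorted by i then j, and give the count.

count = 10; pairs: (0,4), (0,5), (1,4), (1,5), (1,6), (2,5), (2,6), (2,7), (3,6), (3,7)

α = atan 0.45 = 24.23°;  2α = 48.46°
n_0 = (-0.0887, -0.9961)
n_1 = (+0.4508, -0.8926)
n_2 = (+0.7195, -0.6944)
n_3 = (+0.9989, +0.0468)
n_4 = (+0.1459, +0.9893)
n_5 = (-0.4898, +0.8718)
n_6 = (-0.8258, +0.5640)
n_7 = (-0.9988, +0.0494)
  (0,1): δ = 148.11°  ·
  (0,2): δ = 128.89°  ·
  (0,3): δ = 82.23°  ·
  (0,4): δ = 3.30°  ✓
  (0,5): δ = 34.42°  ✓
  (0,6): δ = 60.76°  ·
  (0,7): δ = 92.26°  ·
  (1,2): δ = 160.78°  ·
  (1,3): δ = 114.11°  ·
  (1,4): δ = 35.18°  ✓
  (1,5): δ = 2.53°  ✓
  (1,6): δ = 28.87°  ✓
  (1,7): δ = 60.37°  ·
  (2,3): δ = 133.33°  ·
  (2,4): δ = 54.40°  ·
  (2,5): δ = 16.69°  ✓
  (2,6): δ = 9.65°  ✓
  (2,7): δ = 41.15°  ✓
  (3,4): δ = 101.07°  ·
  (3,5): δ = 63.35°  ·
  (3,6): δ = 37.01°  ✓
  (3,7): δ = 5.52°  ✓
  (4,5): δ = 142.28°  ·
  (4,6): δ = 115.94°  ·
  (4,7): δ = 84.45°  ·
  (5,6): δ = 153.66°  ·
  (5,7): δ = 122.16°  ·
  (6,7): δ = 148.50°  ·
antipodal pairs: 10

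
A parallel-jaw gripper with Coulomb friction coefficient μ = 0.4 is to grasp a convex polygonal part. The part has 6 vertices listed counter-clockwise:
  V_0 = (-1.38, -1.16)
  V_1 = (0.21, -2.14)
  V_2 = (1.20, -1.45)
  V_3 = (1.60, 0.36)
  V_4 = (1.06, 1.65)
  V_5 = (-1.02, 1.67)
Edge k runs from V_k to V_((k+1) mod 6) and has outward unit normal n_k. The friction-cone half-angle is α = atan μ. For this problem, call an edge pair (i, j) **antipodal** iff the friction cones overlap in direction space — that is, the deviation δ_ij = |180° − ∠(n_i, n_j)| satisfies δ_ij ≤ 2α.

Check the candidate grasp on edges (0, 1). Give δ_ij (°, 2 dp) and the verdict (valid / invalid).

α = atan 0.4 = 21.80°;  2α = 43.60°
edge 0: e_0 = (+1.59, -0.98);  n_0 = (-0.5247, -0.8513)
edge 1: e_1 = (+0.99, +0.69);  n_1 = (+0.5718, -0.8204)
∠(n_0, n_1) = 66.52°
δ = |180° − 66.52°| = 113.48°
113.48° > 2α = 43.60°  →  invalid

δ = 113.48°, invalid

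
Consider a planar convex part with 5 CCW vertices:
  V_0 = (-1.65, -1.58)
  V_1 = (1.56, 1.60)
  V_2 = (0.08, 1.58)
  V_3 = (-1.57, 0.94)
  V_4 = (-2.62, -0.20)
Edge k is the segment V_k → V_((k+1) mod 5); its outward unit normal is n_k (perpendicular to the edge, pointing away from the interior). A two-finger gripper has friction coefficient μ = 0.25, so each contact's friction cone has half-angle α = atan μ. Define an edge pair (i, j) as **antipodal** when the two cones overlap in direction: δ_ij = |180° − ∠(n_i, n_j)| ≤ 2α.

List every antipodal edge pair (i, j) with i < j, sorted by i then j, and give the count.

count = 2; pairs: (0,2), (0,3)

α = atan 0.25 = 14.04°;  2α = 28.07°
n_0 = (+0.7038, -0.7104)
n_1 = (-0.0135, +0.9999)
n_2 = (-0.3616, +0.9323)
n_3 = (-0.7355, +0.6775)
n_4 = (-0.8181, -0.5751)
  (0,1): δ = 43.96°  ·
  (0,2): δ = 23.53°  ✓
  (0,3): δ = 2.62°  ✓
  (0,4): δ = 80.37°  ·
  (1,2): δ = 159.57°  ·
  (1,3): δ = 133.42°  ·
  (1,4): δ = 55.67°  ·
  (2,3): δ = 153.85°  ·
  (2,4): δ = 76.10°  ·
  (3,4): δ = 102.25°  ·
antipodal pairs: 2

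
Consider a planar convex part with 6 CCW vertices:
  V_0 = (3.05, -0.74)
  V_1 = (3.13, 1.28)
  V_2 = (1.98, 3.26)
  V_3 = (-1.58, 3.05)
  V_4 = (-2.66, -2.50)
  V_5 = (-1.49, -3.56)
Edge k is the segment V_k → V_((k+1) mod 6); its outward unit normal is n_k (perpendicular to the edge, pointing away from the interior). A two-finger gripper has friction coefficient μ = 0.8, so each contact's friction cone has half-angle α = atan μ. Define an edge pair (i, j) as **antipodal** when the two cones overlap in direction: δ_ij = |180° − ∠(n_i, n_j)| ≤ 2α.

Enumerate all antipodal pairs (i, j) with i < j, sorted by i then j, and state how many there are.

count = 7; pairs: (0,3), (0,4), (1,3), (1,4), (2,4), (2,5), (3,5)

α = atan 0.8 = 38.66°;  2α = 77.32°
n_0 = (+0.9992, -0.0396)
n_1 = (+0.8647, +0.5022)
n_2 = (-0.0589, +0.9983)
n_3 = (-0.9816, +0.1910)
n_4 = (-0.6714, -0.7411)
n_5 = (+0.5276, -0.8495)
  (0,1): δ = 147.58°  ·
  (0,2): δ = 84.36°  ·
  (0,3): δ = 8.74°  ✓
  (0,4): δ = 50.09°  ✓
  (0,5): δ = 124.11°  ·
  (1,2): δ = 116.77°  ·
  (1,3): δ = 41.16°  ✓
  (1,4): δ = 17.68°  ✓
  (1,5): δ = 91.70°  ·
  (2,3): δ = 104.39°  ·
  (2,4): δ = 45.55°  ✓
  (2,5): δ = 28.47°  ✓
  (3,4): δ = 121.16°  ·
  (3,5): δ = 47.14°  ✓
  (4,5): δ = 105.98°  ·
antipodal pairs: 7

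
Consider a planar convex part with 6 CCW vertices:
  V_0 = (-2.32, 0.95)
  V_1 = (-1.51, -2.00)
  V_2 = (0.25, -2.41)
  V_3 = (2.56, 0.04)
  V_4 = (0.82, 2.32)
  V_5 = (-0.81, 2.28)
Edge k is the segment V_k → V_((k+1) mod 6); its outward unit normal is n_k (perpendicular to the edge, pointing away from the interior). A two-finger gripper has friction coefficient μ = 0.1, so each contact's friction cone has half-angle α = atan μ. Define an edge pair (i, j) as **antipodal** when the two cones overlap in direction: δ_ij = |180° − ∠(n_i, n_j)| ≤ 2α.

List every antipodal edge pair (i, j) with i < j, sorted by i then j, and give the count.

α = atan 0.1 = 5.71°;  2α = 11.42°
n_0 = (-0.9643, -0.2648)
n_1 = (-0.2269, -0.9739)
n_2 = (+0.7276, -0.6860)
n_3 = (+0.7950, +0.6067)
n_4 = (-0.0245, +0.9997)
n_5 = (-0.6610, +0.7504)
  (0,1): δ = 118.47°  ·
  (0,2): δ = 58.67°  ·
  (0,3): δ = 22.00°  ·
  (0,4): δ = 76.05°  ·
  (0,5): δ = 116.02°  ·
  (1,2): δ = 120.20°  ·
  (1,3): δ = 39.54°  ·
  (1,4): δ = 14.52°  ·
  (1,5): δ = 54.49°  ·
  (2,3): δ = 99.34°  ·
  (2,4): δ = 45.28°  ·
  (2,5): δ = 5.31°  ✓
  (3,4): δ = 125.94°  ·
  (3,5): δ = 85.98°  ·
  (4,5): δ = 140.03°  ·
antipodal pairs: 1

count = 1; pairs: (2,5)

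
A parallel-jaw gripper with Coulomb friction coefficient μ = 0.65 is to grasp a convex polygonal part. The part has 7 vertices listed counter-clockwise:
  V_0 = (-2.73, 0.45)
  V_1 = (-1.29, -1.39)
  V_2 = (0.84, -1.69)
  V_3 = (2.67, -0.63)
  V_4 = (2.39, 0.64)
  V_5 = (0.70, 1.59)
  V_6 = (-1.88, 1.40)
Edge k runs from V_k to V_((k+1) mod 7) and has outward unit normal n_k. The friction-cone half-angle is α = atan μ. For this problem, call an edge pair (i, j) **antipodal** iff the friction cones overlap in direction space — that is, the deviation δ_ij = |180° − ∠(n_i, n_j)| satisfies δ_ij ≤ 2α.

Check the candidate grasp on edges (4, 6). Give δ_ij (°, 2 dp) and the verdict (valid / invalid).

δ = 102.48°, invalid

α = atan 0.65 = 33.02°;  2α = 66.05°
edge 4: e_4 = (-1.69, +0.95);  n_4 = (+0.4900, +0.8717)
edge 6: e_6 = (-0.85, -0.95);  n_6 = (-0.7452, +0.6668)
∠(n_4, n_6) = 77.52°
δ = |180° − 77.52°| = 102.48°
102.48° > 2α = 66.05°  →  invalid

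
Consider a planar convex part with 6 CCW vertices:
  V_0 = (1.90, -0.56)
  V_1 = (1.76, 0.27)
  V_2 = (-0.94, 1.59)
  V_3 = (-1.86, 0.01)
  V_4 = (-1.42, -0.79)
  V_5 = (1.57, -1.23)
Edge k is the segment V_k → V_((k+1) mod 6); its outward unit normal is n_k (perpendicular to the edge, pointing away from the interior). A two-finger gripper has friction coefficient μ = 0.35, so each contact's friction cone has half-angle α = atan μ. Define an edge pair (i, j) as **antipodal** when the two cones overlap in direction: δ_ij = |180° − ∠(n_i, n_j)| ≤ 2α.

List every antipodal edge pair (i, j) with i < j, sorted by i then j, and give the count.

count = 4; pairs: (0,3), (1,3), (1,4), (2,5)

α = atan 0.35 = 19.29°;  2α = 38.58°
n_0 = (+0.9861, +0.1663)
n_1 = (+0.4392, +0.8984)
n_2 = (-0.8642, +0.5032)
n_3 = (-0.8762, -0.4819)
n_4 = (-0.1456, -0.9893)
n_5 = (+0.8971, -0.4418)
  (0,1): δ = 125.63°  ·
  (0,2): δ = 39.79°  ·
  (0,3): δ = 19.24°  ✓
  (0,4): δ = 72.05°  ·
  (0,5): δ = 144.20°  ·
  (1,2): δ = 94.16°  ·
  (1,3): δ = 35.14°  ✓
  (1,4): δ = 17.68°  ✓
  (1,5): δ = 89.83°  ·
  (2,3): δ = 120.98°  ·
  (2,4): δ = 68.16°  ·
  (2,5): δ = 3.99°  ✓
  (3,4): δ = 127.18°  ·
  (3,5): δ = 55.03°  ·
  (4,5): δ = 107.85°  ·
antipodal pairs: 4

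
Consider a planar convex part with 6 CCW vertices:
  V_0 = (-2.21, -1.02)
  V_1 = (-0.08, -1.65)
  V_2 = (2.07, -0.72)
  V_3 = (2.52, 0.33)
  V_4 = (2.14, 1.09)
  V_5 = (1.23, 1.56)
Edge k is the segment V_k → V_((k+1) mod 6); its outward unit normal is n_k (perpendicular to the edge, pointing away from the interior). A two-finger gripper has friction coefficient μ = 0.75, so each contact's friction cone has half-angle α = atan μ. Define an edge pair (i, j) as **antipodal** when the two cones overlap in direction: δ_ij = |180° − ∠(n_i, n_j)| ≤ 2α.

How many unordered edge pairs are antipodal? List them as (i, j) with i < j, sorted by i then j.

count = 6; pairs: (0,3), (0,4), (0,5), (1,4), (1,5), (2,5)

α = atan 0.75 = 36.87°;  2α = 73.74°
n_0 = (-0.2836, -0.9589)
n_1 = (+0.3970, -0.9178)
n_2 = (+0.9191, -0.3939)
n_3 = (+0.8944, +0.4472)
n_4 = (+0.4589, +0.8885)
n_5 = (-0.6000, +0.8000)
  (0,1): δ = 140.13°  ·
  (0,2): δ = 96.72°  ·
  (0,3): δ = 46.96°  ✓
  (0,4): δ = 10.84°  ✓
  (0,5): δ = 53.35°  ✓
  (1,2): δ = 136.59°  ·
  (1,3): δ = 86.83°  ·
  (1,4): δ = 50.71°  ✓
  (1,5): δ = 13.48°  ✓
  (2,3): δ = 130.24°  ·
  (2,4): δ = 94.12°  ·
  (2,5): δ = 29.93°  ✓
  (3,4): δ = 143.88°  ·
  (3,5): δ = 79.70°  ·
  (4,5): δ = 115.81°  ·
antipodal pairs: 6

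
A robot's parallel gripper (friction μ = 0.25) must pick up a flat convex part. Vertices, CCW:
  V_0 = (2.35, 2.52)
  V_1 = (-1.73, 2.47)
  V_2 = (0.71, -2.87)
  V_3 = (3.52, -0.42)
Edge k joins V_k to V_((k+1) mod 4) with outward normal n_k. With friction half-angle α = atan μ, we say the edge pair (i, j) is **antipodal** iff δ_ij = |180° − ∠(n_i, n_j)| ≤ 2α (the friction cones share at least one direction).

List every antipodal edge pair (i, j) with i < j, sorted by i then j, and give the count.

count = 1; pairs: (1,3)

α = atan 0.25 = 14.04°;  2α = 28.07°
n_0 = (-0.0123, +0.9999)
n_1 = (-0.9095, -0.4156)
n_2 = (+0.6572, -0.7537)
n_3 = (+0.9291, +0.3698)
  (0,1): δ = 66.15°  ·
  (0,2): δ = 40.38°  ·
  (0,3): δ = 111.00°  ·
  (1,2): δ = 73.47°  ·
  (1,3): δ = 2.86°  ✓
  (2,3): δ = 109.38°  ·
antipodal pairs: 1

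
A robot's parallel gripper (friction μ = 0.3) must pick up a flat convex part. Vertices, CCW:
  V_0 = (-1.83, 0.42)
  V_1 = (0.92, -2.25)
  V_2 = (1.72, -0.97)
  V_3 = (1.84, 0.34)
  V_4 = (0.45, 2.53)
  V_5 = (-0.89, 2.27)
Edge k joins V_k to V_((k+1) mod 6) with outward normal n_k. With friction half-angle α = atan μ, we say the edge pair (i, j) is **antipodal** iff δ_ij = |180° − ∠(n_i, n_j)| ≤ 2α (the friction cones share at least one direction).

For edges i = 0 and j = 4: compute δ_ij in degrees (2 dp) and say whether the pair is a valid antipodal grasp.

α = atan 0.3 = 16.70°;  2α = 33.40°
edge 0: e_0 = (+2.75, -2.67);  n_0 = (-0.6966, -0.7175)
edge 4: e_4 = (-1.34, -0.26);  n_4 = (-0.1905, +0.9817)
∠(n_0, n_4) = 124.86°
δ = |180° − 124.86°| = 55.14°
55.14° > 2α = 33.40°  →  invalid

δ = 55.14°, invalid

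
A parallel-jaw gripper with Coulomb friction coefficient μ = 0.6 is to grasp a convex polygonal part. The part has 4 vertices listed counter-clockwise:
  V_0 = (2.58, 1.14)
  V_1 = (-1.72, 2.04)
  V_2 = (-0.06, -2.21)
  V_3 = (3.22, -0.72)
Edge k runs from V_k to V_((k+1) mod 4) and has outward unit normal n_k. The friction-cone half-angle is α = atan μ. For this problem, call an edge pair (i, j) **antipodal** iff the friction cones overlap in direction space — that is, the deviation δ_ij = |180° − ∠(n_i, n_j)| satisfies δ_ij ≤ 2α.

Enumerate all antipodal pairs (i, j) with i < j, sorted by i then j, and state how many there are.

count = 3; pairs: (0,1), (0,2), (1,3)

α = atan 0.6 = 30.96°;  2α = 61.93°
n_0 = (+0.2049, +0.9788)
n_1 = (-0.9315, -0.3638)
n_2 = (+0.4136, -0.9105)
n_3 = (+0.9456, +0.3254)
  (0,1): δ = 56.84°  ✓
  (0,2): δ = 36.25°  ✓
  (0,3): δ = 120.81°  ·
  (1,2): δ = 86.90°  ·
  (1,3): δ = 2.35°  ✓
  (2,3): δ = 95.44°  ·
antipodal pairs: 3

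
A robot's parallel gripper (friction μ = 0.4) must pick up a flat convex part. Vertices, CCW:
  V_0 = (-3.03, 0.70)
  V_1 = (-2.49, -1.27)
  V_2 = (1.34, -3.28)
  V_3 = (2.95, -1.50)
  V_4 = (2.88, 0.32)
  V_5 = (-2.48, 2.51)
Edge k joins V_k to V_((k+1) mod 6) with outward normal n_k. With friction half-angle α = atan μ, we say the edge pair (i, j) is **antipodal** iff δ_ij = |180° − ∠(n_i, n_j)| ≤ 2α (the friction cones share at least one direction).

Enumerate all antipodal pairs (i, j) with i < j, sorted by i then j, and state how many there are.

α = atan 0.4 = 21.80°;  2α = 43.60°
n_0 = (-0.9644, -0.2644)
n_1 = (-0.4647, -0.8855)
n_2 = (+0.7416, -0.6708)
n_3 = (+0.9993, +0.0384)
n_4 = (+0.3782, +0.9257)
n_5 = (-0.9568, +0.2907)
  (0,1): δ = 133.02°  ·
  (0,2): δ = 57.46°  ·
  (0,3): δ = 13.13°  ✓
  (0,4): δ = 52.45°  ·
  (0,5): δ = 147.77°  ·
  (1,2): δ = 104.44°  ·
  (1,3): δ = 60.11°  ·
  (1,4): δ = 5.47°  ✓
  (1,5): δ = 100.79°  ·
  (2,3): δ = 135.67°  ·
  (2,4): δ = 70.09°  ·
  (2,5): δ = 25.23°  ✓
  (3,4): δ = 114.43°  ·
  (3,5): δ = 19.10°  ✓
  (4,5): δ = 84.68°  ·
antipodal pairs: 4

count = 4; pairs: (0,3), (1,4), (2,5), (3,5)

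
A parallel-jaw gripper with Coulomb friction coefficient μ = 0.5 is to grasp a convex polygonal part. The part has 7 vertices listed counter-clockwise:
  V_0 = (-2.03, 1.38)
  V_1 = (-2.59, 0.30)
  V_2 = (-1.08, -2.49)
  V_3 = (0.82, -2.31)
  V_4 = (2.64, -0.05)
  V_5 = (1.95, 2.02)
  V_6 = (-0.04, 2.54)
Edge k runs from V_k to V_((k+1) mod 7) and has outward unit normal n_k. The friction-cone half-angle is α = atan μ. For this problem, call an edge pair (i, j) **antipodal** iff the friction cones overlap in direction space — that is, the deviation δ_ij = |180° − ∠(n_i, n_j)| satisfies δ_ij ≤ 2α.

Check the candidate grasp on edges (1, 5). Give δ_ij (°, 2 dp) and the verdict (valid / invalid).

α = atan 0.5 = 26.57°;  2α = 53.13°
edge 1: e_1 = (+1.51, -2.79);  n_1 = (-0.8795, -0.4760)
edge 5: e_5 = (-1.99, +0.52);  n_5 = (+0.2528, +0.9675)
∠(n_1, n_5) = 133.07°
δ = |180° − 133.07°| = 46.93°
46.93° ≤ 2α = 53.13°  →  valid

δ = 46.93°, valid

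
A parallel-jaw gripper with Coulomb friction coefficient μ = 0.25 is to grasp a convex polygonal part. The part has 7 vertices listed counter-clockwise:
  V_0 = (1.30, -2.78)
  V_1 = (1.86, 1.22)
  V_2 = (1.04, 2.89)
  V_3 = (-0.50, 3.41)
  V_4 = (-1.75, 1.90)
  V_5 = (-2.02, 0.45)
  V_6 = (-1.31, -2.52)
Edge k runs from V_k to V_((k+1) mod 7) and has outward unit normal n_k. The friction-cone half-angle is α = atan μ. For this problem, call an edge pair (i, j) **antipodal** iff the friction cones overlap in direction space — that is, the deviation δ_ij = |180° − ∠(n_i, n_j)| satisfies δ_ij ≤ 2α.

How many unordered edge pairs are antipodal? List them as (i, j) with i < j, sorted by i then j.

count = 4; pairs: (0,4), (0,5), (1,5), (2,6)

α = atan 0.25 = 14.04°;  2α = 28.07°
n_0 = (+0.9903, -0.1386)
n_1 = (+0.8976, +0.4408)
n_2 = (+0.3199, +0.9474)
n_3 = (-0.7703, +0.6377)
n_4 = (-0.9831, +0.1831)
n_5 = (-0.9726, -0.2325)
n_6 = (-0.0991, -0.9951)
  (0,1): δ = 145.88°  ·
  (0,2): δ = 100.69°  ·
  (0,3): δ = 31.65°  ·
  (0,4): δ = 2.58°  ✓
  (0,5): δ = 21.41°  ✓
  (0,6): δ = 92.28°  ·
  (1,2): δ = 134.81°  ·
  (1,3): δ = 65.77°  ·
  (1,4): δ = 36.70°  ·
  (1,5): δ = 12.71°  ✓
  (1,6): δ = 58.16°  ·
  (2,3): δ = 110.96°  ·
  (2,4): δ = 81.89°  ·
  (2,5): δ = 57.90°  ·
  (2,6): δ = 12.97°  ✓
  (3,4): δ = 150.93°  ·
  (3,5): δ = 126.94°  ·
  (3,6): δ = 56.07°  ·
  (4,5): δ = 156.01°  ·
  (4,6): δ = 85.14°  ·
  (5,6): δ = 109.13°  ·
antipodal pairs: 4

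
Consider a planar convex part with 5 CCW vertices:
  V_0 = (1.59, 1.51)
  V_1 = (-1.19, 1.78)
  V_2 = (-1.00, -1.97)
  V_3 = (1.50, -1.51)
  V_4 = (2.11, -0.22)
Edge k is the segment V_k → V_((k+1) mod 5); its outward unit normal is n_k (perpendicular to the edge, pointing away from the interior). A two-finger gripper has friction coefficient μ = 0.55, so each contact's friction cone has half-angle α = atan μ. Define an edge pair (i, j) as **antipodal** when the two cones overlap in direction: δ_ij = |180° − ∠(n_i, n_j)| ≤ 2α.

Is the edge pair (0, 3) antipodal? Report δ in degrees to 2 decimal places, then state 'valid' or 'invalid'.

δ = 70.24°, invalid

α = atan 0.55 = 28.81°;  2α = 57.62°
edge 0: e_0 = (-2.78, +0.27);  n_0 = (+0.0967, +0.9953)
edge 3: e_3 = (+0.61, +1.29);  n_3 = (+0.9040, -0.4275)
∠(n_0, n_3) = 109.76°
δ = |180° − 109.76°| = 70.24°
70.24° > 2α = 57.62°  →  invalid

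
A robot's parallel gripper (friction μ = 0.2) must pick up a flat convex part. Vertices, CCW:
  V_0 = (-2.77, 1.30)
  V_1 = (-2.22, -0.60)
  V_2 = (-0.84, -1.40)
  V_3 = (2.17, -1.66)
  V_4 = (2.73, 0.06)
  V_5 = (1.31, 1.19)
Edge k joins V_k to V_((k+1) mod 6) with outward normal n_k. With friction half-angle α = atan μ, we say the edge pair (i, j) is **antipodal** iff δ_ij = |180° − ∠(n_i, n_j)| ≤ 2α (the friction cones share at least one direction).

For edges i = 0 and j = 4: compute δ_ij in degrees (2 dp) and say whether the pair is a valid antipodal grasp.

δ = 35.34°, invalid

α = atan 0.2 = 11.31°;  2α = 22.62°
edge 0: e_0 = (+0.55, -1.90);  n_0 = (-0.9606, -0.2781)
edge 4: e_4 = (-1.42, +1.13);  n_4 = (+0.6227, +0.7825)
∠(n_0, n_4) = 144.66°
δ = |180° − 144.66°| = 35.34°
35.34° > 2α = 22.62°  →  invalid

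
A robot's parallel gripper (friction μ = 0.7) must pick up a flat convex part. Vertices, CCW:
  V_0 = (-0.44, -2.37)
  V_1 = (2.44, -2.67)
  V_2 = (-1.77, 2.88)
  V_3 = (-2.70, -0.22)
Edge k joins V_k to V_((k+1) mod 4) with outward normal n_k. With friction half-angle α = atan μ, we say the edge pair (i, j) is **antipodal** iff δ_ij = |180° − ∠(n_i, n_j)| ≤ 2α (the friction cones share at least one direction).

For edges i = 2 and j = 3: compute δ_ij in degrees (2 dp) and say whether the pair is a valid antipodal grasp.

δ = 116.87°, invalid

α = atan 0.7 = 34.99°;  2α = 69.98°
edge 2: e_2 = (-0.93, -3.10);  n_2 = (-0.9578, +0.2873)
edge 3: e_3 = (+2.26, -2.15);  n_3 = (-0.6893, -0.7245)
∠(n_2, n_3) = 63.13°
δ = |180° − 63.13°| = 116.87°
116.87° > 2α = 69.98°  →  invalid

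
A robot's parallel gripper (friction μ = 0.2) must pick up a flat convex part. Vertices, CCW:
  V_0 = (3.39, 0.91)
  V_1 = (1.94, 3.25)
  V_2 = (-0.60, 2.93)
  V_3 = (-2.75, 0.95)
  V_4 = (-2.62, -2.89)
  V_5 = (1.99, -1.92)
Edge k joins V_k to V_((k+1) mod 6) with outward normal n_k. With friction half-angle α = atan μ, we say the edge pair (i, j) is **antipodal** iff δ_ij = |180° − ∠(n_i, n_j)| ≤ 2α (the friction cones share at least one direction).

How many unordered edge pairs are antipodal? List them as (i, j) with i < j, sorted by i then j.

count = 2; pairs: (1,4), (2,5)

α = atan 0.2 = 11.31°;  2α = 22.62°
n_0 = (+0.8500, +0.5267)
n_1 = (-0.1250, +0.9922)
n_2 = (-0.6774, +0.7356)
n_3 = (-0.9994, -0.0338)
n_4 = (+0.2059, -0.9786)
n_5 = (+0.8963, -0.4434)
  (0,1): δ = 114.60°  ·
  (0,2): δ = 79.14°  ·
  (0,3): δ = 29.85°  ·
  (0,4): δ = 70.10°  ·
  (0,5): δ = 121.89°  ·
  (1,2): δ = 144.54°  ·
  (1,3): δ = 95.24°  ·
  (1,4): δ = 4.70°  ✓
  (1,5): δ = 56.50°  ·
  (2,3): δ = 130.70°  ·
  (2,4): δ = 30.76°  ·
  (2,5): δ = 21.04°  ✓
  (3,4): δ = 80.06°  ·
  (3,5): δ = 28.26°  ·
  (4,5): δ = 128.20°  ·
antipodal pairs: 2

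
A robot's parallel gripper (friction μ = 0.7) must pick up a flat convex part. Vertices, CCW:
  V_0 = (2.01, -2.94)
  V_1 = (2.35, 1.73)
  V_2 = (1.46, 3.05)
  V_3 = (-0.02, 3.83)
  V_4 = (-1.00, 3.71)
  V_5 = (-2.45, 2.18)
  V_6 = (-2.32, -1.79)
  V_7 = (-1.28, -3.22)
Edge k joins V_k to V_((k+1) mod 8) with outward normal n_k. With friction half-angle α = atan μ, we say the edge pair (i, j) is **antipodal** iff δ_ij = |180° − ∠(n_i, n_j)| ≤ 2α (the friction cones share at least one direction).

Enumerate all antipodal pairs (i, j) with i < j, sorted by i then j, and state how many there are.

count = 12; pairs: (0,4), (0,5), (0,6), (1,5), (1,6), (1,7), (2,5), (2,6), (2,7), (3,6), (3,7), (4,7)

α = atan 0.7 = 34.99°;  2α = 69.98°
n_0 = (+0.9974, -0.0726)
n_1 = (+0.8291, +0.5590)
n_2 = (+0.4662, +0.8847)
n_3 = (-0.1215, +0.9926)
n_4 = (-0.7258, +0.6879)
n_5 = (-0.9995, -0.0327)
n_6 = (-0.8087, -0.5882)
n_7 = (+0.0848, -0.9964)
  (0,1): δ = 141.85°  ·
  (0,2): δ = 113.63°  ·
  (0,3): δ = 78.85°  ·
  (0,4): δ = 39.30°  ✓
  (0,5): δ = 6.04°  ✓
  (0,6): δ = 40.19°  ✓
  (0,7): δ = 99.03°  ·
  (1,2): δ = 151.78°  ·
  (1,3): δ = 117.01°  ·
  (1,4): δ = 77.45°  ·
  (1,5): δ = 32.11°  ✓
  (1,6): δ = 2.04°  ✓
  (1,7): δ = 60.87°  ✓
  (2,3): δ = 145.23°  ·
  (2,4): δ = 105.67°  ·
  (2,5): δ = 60.33°  ✓
  (2,6): δ = 26.18°  ✓
  (2,7): δ = 32.65°  ✓
  (3,4): δ = 140.44°  ·
  (3,5): δ = 95.11°  ·
  (3,6): δ = 60.95°  ✓
  (3,7): δ = 2.12°  ✓
  (4,5): δ = 134.66°  ·
  (4,6): δ = 100.51°  ·
  (4,7): δ = 41.67°  ✓
  (5,6): δ = 145.85°  ·
  (5,7): δ = 87.01°  ·
  (6,7): δ = 121.16°  ·
antipodal pairs: 12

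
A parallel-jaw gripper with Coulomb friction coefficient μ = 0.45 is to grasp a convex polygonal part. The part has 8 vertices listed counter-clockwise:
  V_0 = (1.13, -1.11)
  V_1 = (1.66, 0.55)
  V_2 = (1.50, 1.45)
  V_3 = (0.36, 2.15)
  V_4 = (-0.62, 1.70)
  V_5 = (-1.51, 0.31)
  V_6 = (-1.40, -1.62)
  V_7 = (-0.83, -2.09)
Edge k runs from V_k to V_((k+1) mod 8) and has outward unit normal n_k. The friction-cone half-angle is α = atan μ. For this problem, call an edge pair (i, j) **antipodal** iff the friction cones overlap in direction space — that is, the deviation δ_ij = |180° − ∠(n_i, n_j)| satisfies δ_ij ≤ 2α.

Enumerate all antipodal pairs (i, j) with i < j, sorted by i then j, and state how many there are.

count = 9; pairs: (0,3), (0,4), (0,5), (1,4), (1,5), (1,6), (2,6), (3,7), (4,7)

α = atan 0.45 = 24.23°;  2α = 48.46°
n_0 = (+0.9526, -0.3042)
n_1 = (+0.9846, +0.1750)
n_2 = (+0.5233, +0.8522)
n_3 = (-0.4173, +0.9088)
n_4 = (-0.8422, +0.5392)
n_5 = (-0.9984, -0.0569)
n_6 = (-0.6362, -0.7715)
n_7 = (+0.4472, -0.8944)
  (0,1): δ = 152.21°  ·
  (0,2): δ = 103.84°  ·
  (0,3): δ = 47.63°  ✓
  (0,4): δ = 14.92°  ✓
  (0,5): δ = 20.97°  ✓
  (0,6): δ = 68.20°  ·
  (0,7): δ = 134.27°  ·
  (1,2): δ = 131.63°  ·
  (1,3): δ = 75.42°  ·
  (1,4): δ = 42.71°  ✓
  (1,5): δ = 6.82°  ✓
  (1,6): δ = 40.41°  ✓
  (1,7): δ = 106.48°  ·
  (2,3): δ = 123.78°  ·
  (2,4): δ = 91.08°  ·
  (2,5): δ = 55.19°  ·
  (2,6): δ = 7.96°  ✓
  (2,7): δ = 58.12°  ·
  (3,4): δ = 147.29°  ·
  (3,5): δ = 111.40°  ·
  (3,6): δ = 64.17°  ·
  (3,7): δ = 1.90°  ✓
  (4,5): δ = 144.11°  ·
  (4,6): δ = 96.88°  ·
  (4,7): δ = 30.80°  ✓
  (5,6): δ = 132.77°  ·
  (5,7): δ = 66.70°  ·
  (6,7): δ = 113.93°  ·
antipodal pairs: 9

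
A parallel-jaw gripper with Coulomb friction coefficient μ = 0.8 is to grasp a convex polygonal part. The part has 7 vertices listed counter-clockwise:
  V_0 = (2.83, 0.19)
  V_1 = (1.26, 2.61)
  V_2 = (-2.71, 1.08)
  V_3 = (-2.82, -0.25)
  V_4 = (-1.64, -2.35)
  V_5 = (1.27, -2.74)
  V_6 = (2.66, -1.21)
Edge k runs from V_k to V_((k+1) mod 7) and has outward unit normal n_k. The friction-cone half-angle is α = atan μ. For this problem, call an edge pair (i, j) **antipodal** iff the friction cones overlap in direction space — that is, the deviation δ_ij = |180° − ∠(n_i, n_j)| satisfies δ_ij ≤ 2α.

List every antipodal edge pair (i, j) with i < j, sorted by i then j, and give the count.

α = atan 0.8 = 38.66°;  2α = 77.32°
n_0 = (+0.8389, +0.5443)
n_1 = (-0.3596, +0.9331)
n_2 = (-0.9966, +0.0824)
n_3 = (-0.8718, -0.4899)
n_4 = (-0.1328, -0.9911)
n_5 = (+0.7402, -0.6724)
n_6 = (+0.9927, -0.1205)
  (0,1): δ = 101.90°  ·
  (0,2): δ = 37.70°  ✓
  (0,3): δ = 3.64°  ✓
  (0,4): δ = 49.39°  ✓
  (0,5): δ = 104.77°  ·
  (0,6): δ = 140.10°  ·
  (1,2): δ = 115.80°  ·
  (1,3): δ = 81.74°  ·
  (1,4): δ = 28.71°  ✓
  (1,5): δ = 26.67°  ✓
  (1,6): δ = 62.00°  ✓
  (2,3): δ = 145.94°  ·
  (2,4): δ = 92.91°  ·
  (2,5): δ = 37.53°  ✓
  (2,6): δ = 2.20°  ✓
  (3,4): δ = 126.97°  ·
  (3,5): δ = 71.59°  ✓
  (3,6): δ = 36.26°  ✓
  (4,5): δ = 124.62°  ·
  (4,6): δ = 89.29°  ·
  (5,6): δ = 144.67°  ·
antipodal pairs: 10

count = 10; pairs: (0,2), (0,3), (0,4), (1,4), (1,5), (1,6), (2,5), (2,6), (3,5), (3,6)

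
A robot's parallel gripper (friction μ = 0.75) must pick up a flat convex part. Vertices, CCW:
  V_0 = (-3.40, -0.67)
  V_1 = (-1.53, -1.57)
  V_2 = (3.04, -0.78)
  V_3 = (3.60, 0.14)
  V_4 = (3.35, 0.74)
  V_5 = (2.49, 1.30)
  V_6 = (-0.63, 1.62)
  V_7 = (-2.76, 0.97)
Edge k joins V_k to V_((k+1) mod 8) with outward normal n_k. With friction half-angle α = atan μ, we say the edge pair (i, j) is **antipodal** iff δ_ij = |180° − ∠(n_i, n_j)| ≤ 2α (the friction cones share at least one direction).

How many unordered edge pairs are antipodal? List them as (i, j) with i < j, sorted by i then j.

α = atan 0.75 = 36.87°;  2α = 73.74°
n_0 = (-0.4337, -0.9011)
n_1 = (+0.1703, -0.9854)
n_2 = (+0.8542, -0.5199)
n_3 = (+0.9231, +0.3846)
n_4 = (+0.5457, +0.8380)
n_5 = (+0.1020, +0.9948)
n_6 = (-0.2919, +0.9565)
n_7 = (-0.9316, +0.3635)
  (0,1): δ = 144.49°  ·
  (0,2): δ = 95.63°  ·
  (0,3): δ = 41.68°  ✓
  (0,4): δ = 7.37°  ✓
  (0,5): δ = 19.84°  ✓
  (0,6): δ = 42.67°  ✓
  (0,7): δ = 94.38°  ·
  (1,2): δ = 131.14°  ·
  (1,3): δ = 77.19°  ·
  (1,4): δ = 42.88°  ✓
  (1,5): δ = 15.66°  ✓
  (1,6): δ = 7.16°  ✓
  (1,7): δ = 58.87°  ✓
  (2,3): δ = 126.05°  ·
  (2,4): δ = 91.74°  ·
  (2,5): δ = 64.53°  ✓
  (2,6): δ = 41.70°  ✓
  (2,7): δ = 10.01°  ✓
  (3,4): δ = 145.69°  ·
  (3,5): δ = 118.48°  ·
  (3,6): δ = 95.65°  ·
  (3,7): δ = 43.94°  ✓
  (4,5): δ = 152.79°  ·
  (4,6): δ = 129.96°  ·
  (4,7): δ = 78.25°  ·
  (5,6): δ = 157.17°  ·
  (5,7): δ = 105.46°  ·
  (6,7): δ = 128.29°  ·
antipodal pairs: 12

count = 12; pairs: (0,3), (0,4), (0,5), (0,6), (1,4), (1,5), (1,6), (1,7), (2,5), (2,6), (2,7), (3,7)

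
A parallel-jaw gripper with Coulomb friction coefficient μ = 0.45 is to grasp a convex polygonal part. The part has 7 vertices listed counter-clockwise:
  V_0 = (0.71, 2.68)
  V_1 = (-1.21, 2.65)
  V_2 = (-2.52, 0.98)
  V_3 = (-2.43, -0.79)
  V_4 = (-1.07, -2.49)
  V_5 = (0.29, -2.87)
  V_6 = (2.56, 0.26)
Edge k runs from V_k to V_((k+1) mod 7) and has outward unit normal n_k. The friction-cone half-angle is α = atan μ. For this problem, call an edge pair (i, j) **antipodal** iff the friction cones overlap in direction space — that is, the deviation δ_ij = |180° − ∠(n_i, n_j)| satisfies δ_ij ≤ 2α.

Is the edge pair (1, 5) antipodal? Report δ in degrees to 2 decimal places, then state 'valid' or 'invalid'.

δ = 2.16°, valid

α = atan 0.45 = 24.23°;  2α = 48.46°
edge 1: e_1 = (-1.31, -1.67);  n_1 = (-0.7868, +0.6172)
edge 5: e_5 = (+2.27, +3.13);  n_5 = (+0.8095, -0.5871)
∠(n_1, n_5) = 177.84°
δ = |180° − 177.84°| = 2.16°
2.16° ≤ 2α = 48.46°  →  valid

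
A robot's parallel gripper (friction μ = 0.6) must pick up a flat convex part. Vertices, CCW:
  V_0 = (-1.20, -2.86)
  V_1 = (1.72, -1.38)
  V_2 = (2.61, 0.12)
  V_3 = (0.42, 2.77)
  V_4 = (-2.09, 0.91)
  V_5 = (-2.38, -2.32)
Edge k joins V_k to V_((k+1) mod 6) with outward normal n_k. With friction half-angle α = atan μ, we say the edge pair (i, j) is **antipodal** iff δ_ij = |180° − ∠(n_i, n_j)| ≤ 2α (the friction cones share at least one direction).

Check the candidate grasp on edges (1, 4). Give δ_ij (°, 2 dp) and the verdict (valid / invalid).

δ = 25.55°, valid

α = atan 0.6 = 30.96°;  2α = 61.93°
edge 1: e_1 = (+0.89, +1.50);  n_1 = (+0.8600, -0.5103)
edge 4: e_4 = (-0.29, -3.23);  n_4 = (-0.9960, +0.0894)
∠(n_1, n_4) = 154.45°
δ = |180° − 154.45°| = 25.55°
25.55° ≤ 2α = 61.93°  →  valid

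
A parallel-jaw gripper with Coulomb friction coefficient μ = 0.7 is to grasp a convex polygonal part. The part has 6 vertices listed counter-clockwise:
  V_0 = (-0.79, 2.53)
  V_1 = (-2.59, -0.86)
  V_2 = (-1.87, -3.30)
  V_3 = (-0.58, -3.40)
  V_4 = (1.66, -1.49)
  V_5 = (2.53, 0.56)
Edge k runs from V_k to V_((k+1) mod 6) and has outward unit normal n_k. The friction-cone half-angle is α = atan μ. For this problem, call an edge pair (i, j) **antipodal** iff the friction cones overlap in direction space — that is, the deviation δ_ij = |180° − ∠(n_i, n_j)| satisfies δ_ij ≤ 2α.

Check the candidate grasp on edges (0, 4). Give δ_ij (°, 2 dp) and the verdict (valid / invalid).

α = atan 0.7 = 34.99°;  2α = 69.98°
edge 0: e_0 = (-1.80, -3.39);  n_0 = (-0.8832, +0.4690)
edge 4: e_4 = (+0.87, +2.05);  n_4 = (+0.9205, -0.3907)
∠(n_0, n_4) = 175.03°
δ = |180° − 175.03°| = 4.97°
4.97° ≤ 2α = 69.98°  →  valid

δ = 4.97°, valid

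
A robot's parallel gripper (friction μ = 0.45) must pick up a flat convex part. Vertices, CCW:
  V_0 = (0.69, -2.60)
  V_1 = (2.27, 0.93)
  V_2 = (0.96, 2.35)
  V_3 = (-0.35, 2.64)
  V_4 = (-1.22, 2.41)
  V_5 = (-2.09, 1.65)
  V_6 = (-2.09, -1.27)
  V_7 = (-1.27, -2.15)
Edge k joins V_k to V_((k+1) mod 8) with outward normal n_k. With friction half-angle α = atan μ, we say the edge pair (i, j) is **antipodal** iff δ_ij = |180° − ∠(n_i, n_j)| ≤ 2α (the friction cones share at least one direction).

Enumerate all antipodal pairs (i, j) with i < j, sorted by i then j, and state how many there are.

count = 8; pairs: (0,4), (0,5), (1,5), (1,6), (1,7), (2,6), (2,7), (3,7)

α = atan 0.45 = 24.23°;  2α = 48.46°
n_0 = (+0.9127, -0.4085)
n_1 = (+0.7350, +0.6781)
n_2 = (+0.2161, +0.9764)
n_3 = (-0.2556, +0.9668)
n_4 = (-0.6579, +0.7531)
n_5 = (-1.0000, -0.0000)
n_6 = (-0.7316, -0.6817)
n_7 = (-0.2238, -0.9746)
  (0,1): δ = 113.19°  ·
  (0,2): δ = 78.37°  ·
  (0,3): δ = 51.08°  ·
  (0,4): δ = 24.75°  ✓
  (0,5): δ = 24.11°  ✓
  (0,6): δ = 67.09°  ·
  (0,7): δ = 101.18°  ·
  (1,2): δ = 145.18°  ·
  (1,3): δ = 117.88°  ·
  (1,4): δ = 91.55°  ·
  (1,5): δ = 42.69°  ✓
  (1,6): δ = 0.29°  ✓
  (1,7): δ = 34.38°  ✓
  (2,3): δ = 152.71°  ·
  (2,4): δ = 126.38°  ·
  (2,5): δ = 77.52°  ·
  (2,6): δ = 34.54°  ✓
  (2,7): δ = 0.45°  ✓
  (3,4): δ = 153.67°  ·
  (3,5): δ = 104.81°  ·
  (3,6): δ = 61.83°  ·
  (3,7): δ = 27.74°  ✓
  (4,5): δ = 131.14°  ·
  (4,6): δ = 88.16°  ·
  (4,7): δ = 54.07°  ·
  (5,6): δ = 137.02°  ·
  (5,7): δ = 102.93°  ·
  (6,7): δ = 145.91°  ·
antipodal pairs: 8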